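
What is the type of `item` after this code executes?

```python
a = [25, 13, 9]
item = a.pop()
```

list.pop() returns the popped element (int here)

int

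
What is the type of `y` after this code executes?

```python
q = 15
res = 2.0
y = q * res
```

int * float returns float (15 * 2.0 = 30.0)

float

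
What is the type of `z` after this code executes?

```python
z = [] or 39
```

'or' returns first truthy value (39, which is int)

int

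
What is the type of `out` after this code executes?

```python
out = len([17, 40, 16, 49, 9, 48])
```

len() always returns int

int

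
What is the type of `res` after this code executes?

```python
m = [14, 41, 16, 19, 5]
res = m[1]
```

Indexing a list of ints returns int (m[1] = 41)

int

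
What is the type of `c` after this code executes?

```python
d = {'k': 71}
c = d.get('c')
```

dict.get() returns None when key 'c' is not found and no default given

NoneType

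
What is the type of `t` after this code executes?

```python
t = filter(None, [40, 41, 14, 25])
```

filter() returns a filter iterator object

filter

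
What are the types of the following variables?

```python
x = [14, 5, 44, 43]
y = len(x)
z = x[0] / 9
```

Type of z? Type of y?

int / int returns float; len() returns int

float, int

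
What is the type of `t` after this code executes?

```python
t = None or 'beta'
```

'or' with None returns the other value ('beta', str)

str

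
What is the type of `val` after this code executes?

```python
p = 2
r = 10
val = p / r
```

int / int always returns float in Python 3 (2 / 10 = 0.2)

float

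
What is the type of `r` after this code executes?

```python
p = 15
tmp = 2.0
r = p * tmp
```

int * float returns float (15 * 2.0 = 30.0)

float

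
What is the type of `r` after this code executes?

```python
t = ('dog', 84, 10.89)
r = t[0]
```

Index 0 of tuple is 'dog' which is str

str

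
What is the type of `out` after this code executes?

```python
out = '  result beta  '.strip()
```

str.strip() returns str

str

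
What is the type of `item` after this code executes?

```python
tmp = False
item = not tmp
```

'not' always returns bool

bool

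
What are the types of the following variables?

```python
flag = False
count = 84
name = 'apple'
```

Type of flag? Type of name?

flag is bool; name is str

bool, str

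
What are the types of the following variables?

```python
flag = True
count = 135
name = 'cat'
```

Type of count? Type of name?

count is int; name is str

int, str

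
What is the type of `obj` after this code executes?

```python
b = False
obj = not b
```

'not' always returns bool

bool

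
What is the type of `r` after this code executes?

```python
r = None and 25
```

'and' returns first falsy value (None)

NoneType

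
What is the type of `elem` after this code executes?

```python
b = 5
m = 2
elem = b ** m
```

int ** positive int returns int (5 ** 2 = 25)

int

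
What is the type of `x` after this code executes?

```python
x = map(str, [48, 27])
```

map() returns a map iterator object

map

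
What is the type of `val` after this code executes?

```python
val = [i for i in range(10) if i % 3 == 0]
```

A list comprehension [...] produces a list

list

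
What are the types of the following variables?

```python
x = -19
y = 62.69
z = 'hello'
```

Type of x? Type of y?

x is int; y is float

int, float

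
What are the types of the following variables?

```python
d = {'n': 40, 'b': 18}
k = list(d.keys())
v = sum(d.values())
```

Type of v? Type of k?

sum of int values returns int; list(...) returns list

int, list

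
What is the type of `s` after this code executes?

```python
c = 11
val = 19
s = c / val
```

int / int always returns float in Python 3 (11 / 19 = 0.578947)

float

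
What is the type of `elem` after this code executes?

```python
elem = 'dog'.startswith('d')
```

str.startswith() returns bool

bool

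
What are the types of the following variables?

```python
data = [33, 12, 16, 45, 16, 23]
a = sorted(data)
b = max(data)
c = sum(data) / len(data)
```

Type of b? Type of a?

max of ints returns int; sorted() returns list

int, list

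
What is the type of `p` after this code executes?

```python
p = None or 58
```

'or' with None returns the other value (58, int)

int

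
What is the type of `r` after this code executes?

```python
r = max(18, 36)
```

max() of ints returns int

int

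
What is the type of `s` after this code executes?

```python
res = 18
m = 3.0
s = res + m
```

int + float returns float (18 + 3.0 = 21.0)

float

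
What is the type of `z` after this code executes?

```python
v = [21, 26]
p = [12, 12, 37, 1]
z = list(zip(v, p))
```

list(zip(...)) returns a list of tuples

list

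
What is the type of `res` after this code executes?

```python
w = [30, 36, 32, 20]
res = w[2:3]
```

Slicing a list always returns a list

list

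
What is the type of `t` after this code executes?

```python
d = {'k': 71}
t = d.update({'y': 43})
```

dict.update() returns None

NoneType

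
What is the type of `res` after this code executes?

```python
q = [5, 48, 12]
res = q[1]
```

Indexing a list of ints returns int (q[1] = 48)

int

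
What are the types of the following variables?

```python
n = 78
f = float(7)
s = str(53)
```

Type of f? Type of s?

f is float; s is str

float, str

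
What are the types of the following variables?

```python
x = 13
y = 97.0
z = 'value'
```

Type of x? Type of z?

x is int; z is str

int, str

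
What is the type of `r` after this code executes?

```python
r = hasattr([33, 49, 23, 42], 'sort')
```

hasattr() returns bool

bool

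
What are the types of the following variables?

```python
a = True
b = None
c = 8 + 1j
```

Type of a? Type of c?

a is bool; c is complex

bool, complex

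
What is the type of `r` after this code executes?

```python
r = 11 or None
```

'or' returns first truthy value (11, int)

int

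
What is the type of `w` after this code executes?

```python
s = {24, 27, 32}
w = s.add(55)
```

set.add() returns None (mutates in place)

NoneType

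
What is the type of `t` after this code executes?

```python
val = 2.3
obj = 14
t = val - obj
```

float - int returns float (2.3 - 14 = -11.7)

float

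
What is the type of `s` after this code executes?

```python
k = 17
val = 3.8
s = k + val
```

int + float returns float (17 + 3.8 = 20.8)

float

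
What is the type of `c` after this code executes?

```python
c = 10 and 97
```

'and' returns the last value when all truthy (97, which is int)

int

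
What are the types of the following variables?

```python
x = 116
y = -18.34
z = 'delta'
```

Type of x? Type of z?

x is int; z is str

int, str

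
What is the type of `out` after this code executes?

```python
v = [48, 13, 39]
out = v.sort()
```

list.sort() returns None (sorts in place)

NoneType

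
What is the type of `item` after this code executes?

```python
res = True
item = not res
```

'not' always returns bool

bool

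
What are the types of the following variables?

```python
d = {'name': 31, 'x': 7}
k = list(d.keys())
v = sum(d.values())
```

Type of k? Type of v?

list(...) returns list; sum of int values returns int

list, int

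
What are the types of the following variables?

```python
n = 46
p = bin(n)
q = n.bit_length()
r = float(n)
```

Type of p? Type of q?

bin() returns str; int.bit_length() returns int

str, int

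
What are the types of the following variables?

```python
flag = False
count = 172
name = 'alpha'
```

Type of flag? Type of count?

flag is bool; count is int

bool, int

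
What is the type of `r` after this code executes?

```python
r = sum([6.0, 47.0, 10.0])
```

sum() of floats returns float

float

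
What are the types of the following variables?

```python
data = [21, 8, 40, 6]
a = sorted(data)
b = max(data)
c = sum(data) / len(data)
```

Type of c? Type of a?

int / int returns float; sorted() returns list

float, list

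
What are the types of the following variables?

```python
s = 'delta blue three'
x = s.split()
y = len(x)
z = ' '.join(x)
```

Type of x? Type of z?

str.split() returns list; str.join() returns str

list, str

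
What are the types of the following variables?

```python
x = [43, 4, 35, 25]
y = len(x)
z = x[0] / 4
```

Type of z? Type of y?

int / int returns float; len() returns int

float, int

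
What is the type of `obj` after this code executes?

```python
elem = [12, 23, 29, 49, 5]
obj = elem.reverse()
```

list.reverse() returns None

NoneType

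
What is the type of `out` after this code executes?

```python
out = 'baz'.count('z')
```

str.count() returns int

int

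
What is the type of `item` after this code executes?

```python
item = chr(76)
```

chr() returns str (single character)

str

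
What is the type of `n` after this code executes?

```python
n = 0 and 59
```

'and' returns the first falsy value (0, which is int)

int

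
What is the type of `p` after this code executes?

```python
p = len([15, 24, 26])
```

len() always returns int

int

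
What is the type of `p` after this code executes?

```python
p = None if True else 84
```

Ternary: condition is True, if branch (None) taken → NoneType

NoneType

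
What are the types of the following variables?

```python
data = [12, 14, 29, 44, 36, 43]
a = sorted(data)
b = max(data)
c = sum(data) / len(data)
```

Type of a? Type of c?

sorted() returns list; int / int returns float

list, float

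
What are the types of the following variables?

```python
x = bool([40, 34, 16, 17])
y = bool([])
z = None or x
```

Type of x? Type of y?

bool() returns bool; bool() returns bool

bool, bool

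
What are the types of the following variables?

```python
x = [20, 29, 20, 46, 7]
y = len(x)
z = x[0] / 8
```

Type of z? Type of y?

int / int returns float; len() returns int

float, int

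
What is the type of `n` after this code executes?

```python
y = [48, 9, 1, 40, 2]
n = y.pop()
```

list.pop() returns the popped element (int here)

int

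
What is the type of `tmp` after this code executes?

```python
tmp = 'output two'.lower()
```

str.lower() returns str

str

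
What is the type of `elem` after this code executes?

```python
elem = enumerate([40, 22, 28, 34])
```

enumerate() returns an enumerate iterator object

enumerate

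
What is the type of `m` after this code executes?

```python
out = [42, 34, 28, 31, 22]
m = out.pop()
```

list.pop() returns the popped element (int here)

int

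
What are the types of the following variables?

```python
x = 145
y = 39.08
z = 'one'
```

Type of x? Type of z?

x is int; z is str

int, str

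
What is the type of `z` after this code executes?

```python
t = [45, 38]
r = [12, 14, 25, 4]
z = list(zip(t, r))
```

list(zip(...)) returns a list of tuples

list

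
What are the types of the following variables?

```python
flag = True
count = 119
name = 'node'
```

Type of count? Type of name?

count is int; name is str

int, str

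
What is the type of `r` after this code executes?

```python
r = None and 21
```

'and' returns first falsy value (None)

NoneType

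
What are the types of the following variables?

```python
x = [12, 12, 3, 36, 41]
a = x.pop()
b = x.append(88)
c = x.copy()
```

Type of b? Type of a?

list.append() returns None; list.pop() returns the element (int)

NoneType, int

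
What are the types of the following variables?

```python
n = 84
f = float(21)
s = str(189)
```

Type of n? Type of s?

n is int; s is str

int, str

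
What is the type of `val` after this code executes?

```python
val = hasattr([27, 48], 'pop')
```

hasattr() returns bool

bool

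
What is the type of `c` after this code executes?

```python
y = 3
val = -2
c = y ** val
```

int ** negative int returns float

float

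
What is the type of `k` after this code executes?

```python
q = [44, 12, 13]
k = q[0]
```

Indexing a list of ints returns int (q[0] = 44)

int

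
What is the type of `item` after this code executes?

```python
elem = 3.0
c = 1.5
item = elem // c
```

float // float returns float (floor division preserves float type)

float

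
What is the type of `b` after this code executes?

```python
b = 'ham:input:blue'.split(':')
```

str.split() returns list

list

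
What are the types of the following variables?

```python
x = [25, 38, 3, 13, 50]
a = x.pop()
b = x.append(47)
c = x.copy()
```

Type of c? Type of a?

list.copy() returns list; list.pop() returns the element (int)

list, int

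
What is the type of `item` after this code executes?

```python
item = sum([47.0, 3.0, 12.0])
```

sum() of floats returns float

float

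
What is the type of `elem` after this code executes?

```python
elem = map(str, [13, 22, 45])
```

map() returns a map iterator object

map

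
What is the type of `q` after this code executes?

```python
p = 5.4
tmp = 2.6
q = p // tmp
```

float // float returns float (floor division preserves float type)

float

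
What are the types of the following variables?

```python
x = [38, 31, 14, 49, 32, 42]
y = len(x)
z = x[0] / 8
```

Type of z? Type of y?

int / int returns float; len() returns int

float, int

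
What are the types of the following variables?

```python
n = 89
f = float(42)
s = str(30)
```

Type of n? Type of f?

n is int; f is float

int, float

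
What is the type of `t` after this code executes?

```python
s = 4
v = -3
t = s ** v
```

int ** negative int returns float

float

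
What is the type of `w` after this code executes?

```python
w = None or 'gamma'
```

'or' with None returns the other value ('gamma', str)

str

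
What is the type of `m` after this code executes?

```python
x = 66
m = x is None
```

'is' comparison returns bool

bool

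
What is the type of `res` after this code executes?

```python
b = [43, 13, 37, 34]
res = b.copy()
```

list.copy() returns list

list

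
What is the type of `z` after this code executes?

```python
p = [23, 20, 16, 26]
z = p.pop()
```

list.pop() returns the popped element (int here)

int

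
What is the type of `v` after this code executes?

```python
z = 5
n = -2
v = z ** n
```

int ** negative int returns float

float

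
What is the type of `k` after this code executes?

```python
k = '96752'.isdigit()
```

str.isdigit() returns bool

bool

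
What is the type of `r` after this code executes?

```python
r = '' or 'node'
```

'or' returns first truthy value ('node', which is str)

str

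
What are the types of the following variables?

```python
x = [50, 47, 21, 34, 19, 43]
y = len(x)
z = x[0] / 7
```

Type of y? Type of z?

len() returns int; int / int returns float

int, float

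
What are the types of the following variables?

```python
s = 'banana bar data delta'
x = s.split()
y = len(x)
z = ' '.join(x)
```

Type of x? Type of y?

str.split() returns list; len() returns int

list, int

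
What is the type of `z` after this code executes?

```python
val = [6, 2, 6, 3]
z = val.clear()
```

list.clear() returns None

NoneType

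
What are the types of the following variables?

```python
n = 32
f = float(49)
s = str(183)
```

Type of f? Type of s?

f is float; s is str

float, str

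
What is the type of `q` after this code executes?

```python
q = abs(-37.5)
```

abs() of float returns float

float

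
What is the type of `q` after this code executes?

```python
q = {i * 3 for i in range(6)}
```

A set comprehension {expr for x in iterable} produces a set

set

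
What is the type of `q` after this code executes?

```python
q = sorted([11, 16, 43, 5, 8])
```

sorted() always returns list

list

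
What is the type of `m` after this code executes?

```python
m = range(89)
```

range() returns a range object

range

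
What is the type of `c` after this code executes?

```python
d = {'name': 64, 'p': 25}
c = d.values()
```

.values() returns a dict_values view object

dict_values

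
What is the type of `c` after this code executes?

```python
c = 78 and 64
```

'and' returns the last value when all truthy (64, which is int)

int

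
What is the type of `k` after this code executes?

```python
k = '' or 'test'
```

'or' returns first truthy value ('test', which is str)

str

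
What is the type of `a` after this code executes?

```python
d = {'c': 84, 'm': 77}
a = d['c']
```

Accessing dict[str, int] with key 'c' returns int value 84

int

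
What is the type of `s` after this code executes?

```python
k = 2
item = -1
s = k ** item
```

int ** negative int returns float

float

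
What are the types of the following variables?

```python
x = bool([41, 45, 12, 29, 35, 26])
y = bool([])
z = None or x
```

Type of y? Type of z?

bool() returns bool; None or <bool> returns the bool

bool, bool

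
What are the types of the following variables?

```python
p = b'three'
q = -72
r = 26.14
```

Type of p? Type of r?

p is bytes; r is float

bytes, float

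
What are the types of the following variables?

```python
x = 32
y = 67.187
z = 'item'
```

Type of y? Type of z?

y is float; z is str

float, str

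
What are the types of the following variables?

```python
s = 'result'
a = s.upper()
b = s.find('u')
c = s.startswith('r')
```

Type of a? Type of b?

str.upper() returns str; str.find() returns int

str, int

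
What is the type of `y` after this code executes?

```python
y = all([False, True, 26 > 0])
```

all() returns bool

bool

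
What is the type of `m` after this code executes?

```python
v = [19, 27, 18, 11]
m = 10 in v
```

'in' operator returns bool

bool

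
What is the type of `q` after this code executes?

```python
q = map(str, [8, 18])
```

map() returns a map iterator object

map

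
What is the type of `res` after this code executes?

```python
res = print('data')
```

print() returns None

NoneType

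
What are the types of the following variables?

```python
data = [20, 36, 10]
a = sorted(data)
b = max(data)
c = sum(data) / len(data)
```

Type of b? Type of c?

max of ints returns int; int / int returns float

int, float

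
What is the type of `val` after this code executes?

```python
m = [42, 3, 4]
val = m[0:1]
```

Slicing a list always returns a list

list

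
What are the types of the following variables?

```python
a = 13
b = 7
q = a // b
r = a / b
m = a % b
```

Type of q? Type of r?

int // int returns int; int / int returns float

int, float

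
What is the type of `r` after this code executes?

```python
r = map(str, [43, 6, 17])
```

map() returns a map iterator object

map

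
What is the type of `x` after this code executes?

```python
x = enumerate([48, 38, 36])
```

enumerate() returns an enumerate iterator object

enumerate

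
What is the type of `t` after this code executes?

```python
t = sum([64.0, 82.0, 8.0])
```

sum() of floats returns float

float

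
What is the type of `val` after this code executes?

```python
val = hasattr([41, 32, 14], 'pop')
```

hasattr() returns bool

bool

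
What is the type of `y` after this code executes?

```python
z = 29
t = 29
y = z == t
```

Equality comparison returns bool

bool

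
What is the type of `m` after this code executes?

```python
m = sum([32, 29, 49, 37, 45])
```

sum() of ints returns int

int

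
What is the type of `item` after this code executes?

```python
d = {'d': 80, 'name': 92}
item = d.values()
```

.values() returns a dict_values view object

dict_values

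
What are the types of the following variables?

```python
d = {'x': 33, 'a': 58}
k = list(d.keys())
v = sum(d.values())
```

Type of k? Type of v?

list(...) returns list; sum of int values returns int

list, int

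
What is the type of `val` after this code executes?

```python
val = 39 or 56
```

'or' returns the first truthy value (39, which is int)

int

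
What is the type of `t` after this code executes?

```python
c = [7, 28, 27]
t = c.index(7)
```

list.index() returns int

int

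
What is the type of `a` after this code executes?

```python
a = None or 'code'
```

'or' with None returns the other value ('code', str)

str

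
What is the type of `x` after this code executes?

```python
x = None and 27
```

'and' returns first falsy value (None)

NoneType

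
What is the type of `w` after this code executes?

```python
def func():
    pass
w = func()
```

A function with no return statement returns None

NoneType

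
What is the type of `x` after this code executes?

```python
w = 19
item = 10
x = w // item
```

int // int returns int (19 // 10 = 1)

int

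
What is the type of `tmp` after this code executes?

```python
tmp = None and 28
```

'and' returns first falsy value (None)

NoneType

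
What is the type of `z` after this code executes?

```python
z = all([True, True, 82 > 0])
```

all() returns bool

bool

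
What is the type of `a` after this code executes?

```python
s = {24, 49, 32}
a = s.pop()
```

Popping from a set of ints returns int

int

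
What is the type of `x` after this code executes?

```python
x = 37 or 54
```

'or' returns the first truthy value (37, which is int)

int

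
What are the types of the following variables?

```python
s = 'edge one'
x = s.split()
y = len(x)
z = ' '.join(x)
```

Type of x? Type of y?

str.split() returns list; len() returns int

list, int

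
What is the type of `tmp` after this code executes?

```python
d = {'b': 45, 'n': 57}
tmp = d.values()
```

.values() returns a dict_values view object

dict_values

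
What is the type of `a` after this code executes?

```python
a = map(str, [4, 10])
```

map() returns a map iterator object

map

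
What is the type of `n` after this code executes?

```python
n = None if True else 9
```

Ternary: condition is True, if branch (None) taken → NoneType

NoneType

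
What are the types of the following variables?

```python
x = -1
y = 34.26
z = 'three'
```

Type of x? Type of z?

x is int; z is str

int, str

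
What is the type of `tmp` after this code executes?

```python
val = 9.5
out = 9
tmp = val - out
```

float - int returns float (9.5 - 9 = 0.5)

float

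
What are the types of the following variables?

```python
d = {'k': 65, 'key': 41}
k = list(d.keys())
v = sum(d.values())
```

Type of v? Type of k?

sum of int values returns int; list(...) returns list

int, list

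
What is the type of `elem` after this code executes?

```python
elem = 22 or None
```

'or' returns first truthy value (22, int)

int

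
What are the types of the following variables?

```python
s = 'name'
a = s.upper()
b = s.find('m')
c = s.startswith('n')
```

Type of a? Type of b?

str.upper() returns str; str.find() returns int

str, int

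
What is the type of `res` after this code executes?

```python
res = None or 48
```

'or' with None returns the other value (48, int)

int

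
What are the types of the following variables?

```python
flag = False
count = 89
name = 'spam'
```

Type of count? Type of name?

count is int; name is str

int, str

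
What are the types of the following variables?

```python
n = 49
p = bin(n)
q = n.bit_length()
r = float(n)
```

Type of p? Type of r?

bin() returns str; float() returns float

str, float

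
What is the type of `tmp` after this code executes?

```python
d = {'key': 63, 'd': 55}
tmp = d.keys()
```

.keys() returns a dict_keys view object

dict_keys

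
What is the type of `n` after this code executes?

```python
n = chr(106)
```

chr() returns str (single character)

str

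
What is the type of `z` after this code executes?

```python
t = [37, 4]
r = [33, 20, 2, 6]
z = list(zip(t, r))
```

list(zip(...)) returns a list of tuples

list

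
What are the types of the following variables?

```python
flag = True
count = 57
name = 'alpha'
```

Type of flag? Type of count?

flag is bool; count is int

bool, int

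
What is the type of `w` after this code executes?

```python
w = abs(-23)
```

abs() of int returns int

int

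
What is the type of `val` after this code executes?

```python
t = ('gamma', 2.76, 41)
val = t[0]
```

Index 0 of tuple is 'gamma' which is str

str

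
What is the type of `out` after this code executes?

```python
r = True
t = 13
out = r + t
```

bool + int returns int (True is 1, so 1 + 13 = 14)

int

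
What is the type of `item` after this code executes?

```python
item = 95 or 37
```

'or' returns the first truthy value (95, which is int)

int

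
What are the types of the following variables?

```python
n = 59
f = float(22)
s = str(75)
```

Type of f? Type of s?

f is float; s is str

float, str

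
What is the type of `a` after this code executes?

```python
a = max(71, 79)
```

max() of ints returns int

int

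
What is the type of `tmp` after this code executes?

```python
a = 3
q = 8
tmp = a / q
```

int / int always returns float in Python 3 (3 / 8 = 0.375)

float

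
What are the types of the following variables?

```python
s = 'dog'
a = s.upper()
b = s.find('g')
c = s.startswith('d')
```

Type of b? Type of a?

str.find() returns int; str.upper() returns str

int, str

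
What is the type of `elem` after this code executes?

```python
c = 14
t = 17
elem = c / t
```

int / int always returns float in Python 3 (14 / 17 = 0.823529)

float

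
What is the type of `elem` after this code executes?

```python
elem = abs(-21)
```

abs() of int returns int

int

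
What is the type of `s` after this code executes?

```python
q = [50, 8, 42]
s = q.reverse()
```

list.reverse() returns None

NoneType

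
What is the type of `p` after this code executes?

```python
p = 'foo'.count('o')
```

str.count() returns int

int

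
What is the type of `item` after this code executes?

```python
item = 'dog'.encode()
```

str.encode() returns bytes

bytes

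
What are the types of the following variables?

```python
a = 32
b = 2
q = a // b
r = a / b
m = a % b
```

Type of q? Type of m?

int // int returns int; int % int returns int

int, int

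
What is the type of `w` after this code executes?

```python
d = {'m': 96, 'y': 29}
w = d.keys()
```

.keys() returns a dict_keys view object

dict_keys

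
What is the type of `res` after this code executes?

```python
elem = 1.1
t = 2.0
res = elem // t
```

float // float returns float (floor division preserves float type)

float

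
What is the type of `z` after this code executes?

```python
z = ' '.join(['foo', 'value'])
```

str.join() returns str

str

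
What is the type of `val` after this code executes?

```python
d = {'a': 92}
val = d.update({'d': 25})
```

dict.update() returns None

NoneType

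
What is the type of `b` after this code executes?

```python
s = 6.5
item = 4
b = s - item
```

float - int returns float (6.5 - 4 = 2.5)

float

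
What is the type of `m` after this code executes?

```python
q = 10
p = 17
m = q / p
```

int / int always returns float in Python 3 (10 / 17 = 0.588235)

float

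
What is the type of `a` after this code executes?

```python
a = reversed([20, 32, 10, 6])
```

reversed() on a list returns a list_reverseiterator

list_reverseiterator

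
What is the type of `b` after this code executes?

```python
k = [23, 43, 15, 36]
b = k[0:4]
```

Slicing a list always returns a list

list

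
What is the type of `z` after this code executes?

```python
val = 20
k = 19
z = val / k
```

int / int always returns float in Python 3 (20 / 19 = 1.05263)

float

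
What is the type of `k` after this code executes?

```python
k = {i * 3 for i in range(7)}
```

A set comprehension {expr for x in iterable} produces a set

set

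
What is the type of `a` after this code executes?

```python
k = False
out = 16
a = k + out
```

bool + int returns int (False is 0, so 0 + 16 = 16)

int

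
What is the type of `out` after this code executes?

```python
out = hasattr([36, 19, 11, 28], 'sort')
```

hasattr() returns bool

bool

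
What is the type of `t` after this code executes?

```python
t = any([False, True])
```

any() returns bool

bool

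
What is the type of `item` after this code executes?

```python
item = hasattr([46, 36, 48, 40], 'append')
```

hasattr() returns bool

bool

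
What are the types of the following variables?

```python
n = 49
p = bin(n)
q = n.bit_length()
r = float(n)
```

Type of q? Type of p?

int.bit_length() returns int; bin() returns str

int, str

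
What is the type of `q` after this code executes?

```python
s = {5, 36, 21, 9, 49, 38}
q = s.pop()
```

Popping from a set of ints returns int

int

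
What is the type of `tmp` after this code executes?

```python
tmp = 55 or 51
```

'or' returns the first truthy value (55, which is int)

int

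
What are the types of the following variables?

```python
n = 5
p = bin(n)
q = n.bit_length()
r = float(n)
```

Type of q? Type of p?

int.bit_length() returns int; bin() returns str

int, str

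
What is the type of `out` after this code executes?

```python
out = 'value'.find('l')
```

str.find() returns int (index, or -1)

int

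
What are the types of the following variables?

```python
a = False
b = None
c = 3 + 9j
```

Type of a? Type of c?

a is bool; c is complex

bool, complex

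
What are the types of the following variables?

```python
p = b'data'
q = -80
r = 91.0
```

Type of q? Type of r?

q is int; r is float

int, float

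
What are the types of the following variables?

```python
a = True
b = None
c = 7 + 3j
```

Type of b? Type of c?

b is NoneType; c is complex

NoneType, complex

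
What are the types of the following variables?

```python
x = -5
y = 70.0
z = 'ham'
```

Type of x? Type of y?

x is int; y is float

int, float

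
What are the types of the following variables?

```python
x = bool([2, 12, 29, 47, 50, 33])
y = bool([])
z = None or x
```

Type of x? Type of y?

bool() returns bool; bool() returns bool

bool, bool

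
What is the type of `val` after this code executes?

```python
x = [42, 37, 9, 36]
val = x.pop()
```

list.pop() returns the popped element (int here)

int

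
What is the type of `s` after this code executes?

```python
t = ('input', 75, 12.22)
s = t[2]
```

Index 2 of tuple is 12.22 which is float

float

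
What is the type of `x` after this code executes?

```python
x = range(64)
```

range() returns a range object

range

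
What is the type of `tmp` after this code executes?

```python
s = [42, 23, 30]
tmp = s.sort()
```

list.sort() returns None (sorts in place)

NoneType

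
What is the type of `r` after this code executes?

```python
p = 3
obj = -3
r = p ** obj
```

int ** negative int returns float

float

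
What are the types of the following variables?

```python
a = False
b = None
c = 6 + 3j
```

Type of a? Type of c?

a is bool; c is complex

bool, complex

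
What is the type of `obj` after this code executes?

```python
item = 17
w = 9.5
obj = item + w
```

int + float returns float (17 + 9.5 = 26.5)

float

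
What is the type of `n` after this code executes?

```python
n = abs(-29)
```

abs() of int returns int

int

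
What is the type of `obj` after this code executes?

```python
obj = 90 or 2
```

'or' returns the first truthy value (90, which is int)

int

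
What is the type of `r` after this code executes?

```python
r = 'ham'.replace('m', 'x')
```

str.replace() returns str

str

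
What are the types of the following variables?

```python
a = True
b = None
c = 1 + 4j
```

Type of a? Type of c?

a is bool; c is complex

bool, complex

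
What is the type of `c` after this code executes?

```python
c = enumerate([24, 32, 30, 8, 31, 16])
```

enumerate() returns an enumerate iterator object

enumerate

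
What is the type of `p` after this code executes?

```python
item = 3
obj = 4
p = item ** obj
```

int ** positive int returns int (3 ** 4 = 81)

int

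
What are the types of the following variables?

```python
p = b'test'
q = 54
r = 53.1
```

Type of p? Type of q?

p is bytes; q is int

bytes, int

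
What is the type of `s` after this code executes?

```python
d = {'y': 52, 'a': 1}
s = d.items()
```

dict.items() returns a dict_items view

dict_items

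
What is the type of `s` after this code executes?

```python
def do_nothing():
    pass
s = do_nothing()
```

A function with no return statement returns None

NoneType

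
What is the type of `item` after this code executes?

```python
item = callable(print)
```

callable() returns bool

bool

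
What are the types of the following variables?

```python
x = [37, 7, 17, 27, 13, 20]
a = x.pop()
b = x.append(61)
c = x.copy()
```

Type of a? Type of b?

list.pop() returns the element (int); list.append() returns None

int, NoneType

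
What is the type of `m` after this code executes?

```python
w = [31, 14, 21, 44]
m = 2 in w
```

'in' operator returns bool

bool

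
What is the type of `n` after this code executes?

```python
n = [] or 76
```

'or' returns first truthy value (76, which is int)

int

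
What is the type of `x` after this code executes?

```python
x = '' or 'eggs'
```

'or' returns first truthy value ('eggs', which is str)

str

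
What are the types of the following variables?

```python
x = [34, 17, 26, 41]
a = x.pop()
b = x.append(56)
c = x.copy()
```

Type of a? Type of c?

list.pop() returns the element (int); list.copy() returns list

int, list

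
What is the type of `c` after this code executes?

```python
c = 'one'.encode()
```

str.encode() returns bytes

bytes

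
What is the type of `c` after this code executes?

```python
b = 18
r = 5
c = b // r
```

int // int returns int (18 // 5 = 3)

int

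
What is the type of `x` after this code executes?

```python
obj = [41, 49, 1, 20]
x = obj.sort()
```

list.sort() returns None (sorts in place)

NoneType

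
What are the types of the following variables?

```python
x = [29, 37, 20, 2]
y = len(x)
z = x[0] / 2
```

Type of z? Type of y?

int / int returns float; len() returns int

float, int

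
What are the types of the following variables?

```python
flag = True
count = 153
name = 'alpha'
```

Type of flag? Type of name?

flag is bool; name is str

bool, str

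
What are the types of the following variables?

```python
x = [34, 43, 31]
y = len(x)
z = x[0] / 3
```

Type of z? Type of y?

int / int returns float; len() returns int

float, int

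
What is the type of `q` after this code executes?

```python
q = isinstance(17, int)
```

isinstance() returns bool

bool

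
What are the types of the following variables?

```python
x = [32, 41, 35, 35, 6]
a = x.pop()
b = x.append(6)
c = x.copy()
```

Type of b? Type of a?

list.append() returns None; list.pop() returns the element (int)

NoneType, int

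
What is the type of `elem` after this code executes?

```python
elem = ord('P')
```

ord() returns int (Unicode code point)

int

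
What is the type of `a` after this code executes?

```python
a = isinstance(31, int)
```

isinstance() returns bool

bool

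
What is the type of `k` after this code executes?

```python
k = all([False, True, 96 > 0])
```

all() returns bool

bool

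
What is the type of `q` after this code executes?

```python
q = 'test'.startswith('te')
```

str.startswith() returns bool

bool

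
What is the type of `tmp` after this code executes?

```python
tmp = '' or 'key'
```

'or' returns first truthy value ('key', which is str)

str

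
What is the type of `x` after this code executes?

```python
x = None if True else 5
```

Ternary: condition is True, if branch (None) taken → NoneType

NoneType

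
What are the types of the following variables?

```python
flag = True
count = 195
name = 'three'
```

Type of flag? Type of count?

flag is bool; count is int

bool, int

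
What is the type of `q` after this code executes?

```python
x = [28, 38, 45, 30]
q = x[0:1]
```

Slicing a list always returns a list

list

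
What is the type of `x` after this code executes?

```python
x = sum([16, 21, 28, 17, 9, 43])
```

sum() of ints returns int

int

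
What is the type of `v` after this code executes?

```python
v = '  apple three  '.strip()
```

str.strip() returns str

str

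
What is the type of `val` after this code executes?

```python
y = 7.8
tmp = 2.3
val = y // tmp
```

float // float returns float (floor division preserves float type)

float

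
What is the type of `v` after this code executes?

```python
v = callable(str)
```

callable() returns bool

bool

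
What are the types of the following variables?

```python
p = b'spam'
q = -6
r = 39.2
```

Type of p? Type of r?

p is bytes; r is float

bytes, float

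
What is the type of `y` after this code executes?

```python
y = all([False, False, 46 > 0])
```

all() returns bool

bool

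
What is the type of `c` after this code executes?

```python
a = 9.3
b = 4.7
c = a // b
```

float // float returns float (floor division preserves float type)

float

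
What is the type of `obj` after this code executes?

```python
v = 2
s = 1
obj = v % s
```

int % int returns int (2 % 1 = 0)

int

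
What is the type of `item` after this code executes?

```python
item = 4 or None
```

'or' returns first truthy value (4, int)

int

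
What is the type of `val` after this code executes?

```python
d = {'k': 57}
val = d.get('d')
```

dict.get() returns None when key 'd' is not found and no default given

NoneType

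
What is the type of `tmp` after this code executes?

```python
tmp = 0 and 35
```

'and' returns the first falsy value (0, which is int)

int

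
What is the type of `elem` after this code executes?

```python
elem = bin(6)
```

bin() returns str representation

str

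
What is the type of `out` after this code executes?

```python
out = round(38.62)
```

round() with no ndigits arg returns int

int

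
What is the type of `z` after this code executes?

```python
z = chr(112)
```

chr() returns str (single character)

str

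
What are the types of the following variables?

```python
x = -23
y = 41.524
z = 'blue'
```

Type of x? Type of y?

x is int; y is float

int, float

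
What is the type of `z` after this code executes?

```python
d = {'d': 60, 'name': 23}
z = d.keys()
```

.keys() returns a dict_keys view object

dict_keys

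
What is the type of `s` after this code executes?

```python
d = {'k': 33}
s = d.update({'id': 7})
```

dict.update() returns None

NoneType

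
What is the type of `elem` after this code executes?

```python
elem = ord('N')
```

ord() returns int (Unicode code point)

int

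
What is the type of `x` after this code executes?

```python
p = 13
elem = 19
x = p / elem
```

int / int always returns float in Python 3 (13 / 19 = 0.684211)

float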